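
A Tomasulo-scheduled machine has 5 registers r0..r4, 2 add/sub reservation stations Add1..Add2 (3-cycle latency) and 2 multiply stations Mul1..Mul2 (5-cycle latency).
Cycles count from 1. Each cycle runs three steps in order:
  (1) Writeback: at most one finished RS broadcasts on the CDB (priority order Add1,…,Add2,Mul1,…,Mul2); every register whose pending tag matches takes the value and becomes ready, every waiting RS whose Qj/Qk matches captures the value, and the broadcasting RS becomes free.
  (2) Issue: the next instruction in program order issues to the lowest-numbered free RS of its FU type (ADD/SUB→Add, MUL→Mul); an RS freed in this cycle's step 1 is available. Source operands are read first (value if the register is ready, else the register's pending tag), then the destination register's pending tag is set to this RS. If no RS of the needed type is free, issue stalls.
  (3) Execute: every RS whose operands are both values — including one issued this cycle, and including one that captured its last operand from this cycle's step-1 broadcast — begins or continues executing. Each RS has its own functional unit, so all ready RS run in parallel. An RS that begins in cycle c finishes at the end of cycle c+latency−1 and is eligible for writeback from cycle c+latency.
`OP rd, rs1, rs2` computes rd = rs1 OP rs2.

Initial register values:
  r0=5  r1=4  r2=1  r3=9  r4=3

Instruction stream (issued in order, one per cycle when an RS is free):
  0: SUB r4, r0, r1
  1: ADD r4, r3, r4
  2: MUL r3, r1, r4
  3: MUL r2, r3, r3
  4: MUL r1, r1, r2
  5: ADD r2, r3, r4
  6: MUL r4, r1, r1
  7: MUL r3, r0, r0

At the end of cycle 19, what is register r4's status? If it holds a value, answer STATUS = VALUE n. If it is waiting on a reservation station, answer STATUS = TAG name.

STATUS = TAG Mul2

  c1: issue SUB r4<-Add1  regs: r0:5,r1:4,r2:1,r3:9,r4:Add1
  c2: issue ADD r4<-Add2  regs: r0:5,r1:4,r2:1,r3:9,r4:Add2
  c3: issue MUL r3<-Mul1  regs: r0:5,r1:4,r2:1,r3:Mul1,r4:Add2
  c4: CDB Add1=1; issue MUL r2<-Mul2  regs: r0:5,r1:4,r2:Mul2,r3:Mul1,r4:Add2
  c5: stall  regs: r0:5,r1:4,r2:Mul2,r3:Mul1,r4:Add2
  c6: stall  regs: r0:5,r1:4,r2:Mul2,r3:Mul1,r4:Add2
  c7: CDB Add2=10; stall  regs: r0:5,r1:4,r2:Mul2,r3:Mul1,r4:10
  c8: stall  regs: r0:5,r1:4,r2:Mul2,r3:Mul1,r4:10
  c9: stall  regs: r0:5,r1:4,r2:Mul2,r3:Mul1,r4:10
  c10: stall  regs: r0:5,r1:4,r2:Mul2,r3:Mul1,r4:10
  c11: stall  regs: r0:5,r1:4,r2:Mul2,r3:Mul1,r4:10
  c12: CDB Mul1=40; issue MUL r1<-Mul1  regs: r0:5,r1:Mul1,r2:Mul2,r3:40,r4:10
  c13: issue ADD r2<-Add1  regs: r0:5,r1:Mul1,r2:Add1,r3:40,r4:10
  c14: stall  regs: r0:5,r1:Mul1,r2:Add1,r3:40,r4:10
  c15: stall  regs: r0:5,r1:Mul1,r2:Add1,r3:40,r4:10
  c16: CDB Add1=50; stall  regs: r0:5,r1:Mul1,r2:50,r3:40,r4:10
  c17: CDB Mul2=1600; issue MUL r4<-Mul2  regs: r0:5,r1:Mul1,r2:50,r3:40,r4:Mul2
  c18: stall  regs: r0:5,r1:Mul1,r2:50,r3:40,r4:Mul2
  c19: stall  regs: r0:5,r1:Mul1,r2:50,r3:40,r4:Mul2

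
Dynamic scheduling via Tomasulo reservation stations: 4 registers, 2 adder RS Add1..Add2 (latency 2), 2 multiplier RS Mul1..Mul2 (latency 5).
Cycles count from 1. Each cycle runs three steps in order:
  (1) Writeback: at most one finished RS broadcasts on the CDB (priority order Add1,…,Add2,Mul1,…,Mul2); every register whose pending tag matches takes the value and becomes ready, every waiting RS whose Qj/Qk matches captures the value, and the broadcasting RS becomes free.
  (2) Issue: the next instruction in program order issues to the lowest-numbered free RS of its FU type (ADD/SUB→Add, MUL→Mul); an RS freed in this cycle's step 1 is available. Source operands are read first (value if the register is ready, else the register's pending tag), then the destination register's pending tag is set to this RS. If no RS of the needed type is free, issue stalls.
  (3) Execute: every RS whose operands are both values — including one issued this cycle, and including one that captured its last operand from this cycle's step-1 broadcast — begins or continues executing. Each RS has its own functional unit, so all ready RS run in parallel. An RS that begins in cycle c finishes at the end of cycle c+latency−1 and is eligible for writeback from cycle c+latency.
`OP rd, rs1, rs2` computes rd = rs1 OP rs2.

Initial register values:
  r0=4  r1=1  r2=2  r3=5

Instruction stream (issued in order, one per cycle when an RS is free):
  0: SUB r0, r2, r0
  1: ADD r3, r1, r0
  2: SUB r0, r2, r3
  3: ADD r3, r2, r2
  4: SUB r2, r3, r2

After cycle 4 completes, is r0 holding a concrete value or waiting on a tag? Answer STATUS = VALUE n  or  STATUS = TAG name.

cycle 1: issue SUB r0<-Add1 // r0:Add1,r1:1,r2:2,r3:5
cycle 2: issue ADD r3<-Add2 // r0:Add1,r1:1,r2:2,r3:Add2
cycle 3: CDB Add1=-2; issue SUB r0<-Add1 // r0:Add1,r1:1,r2:2,r3:Add2
cycle 4: stall // r0:Add1,r1:1,r2:2,r3:Add2

STATUS = TAG Add1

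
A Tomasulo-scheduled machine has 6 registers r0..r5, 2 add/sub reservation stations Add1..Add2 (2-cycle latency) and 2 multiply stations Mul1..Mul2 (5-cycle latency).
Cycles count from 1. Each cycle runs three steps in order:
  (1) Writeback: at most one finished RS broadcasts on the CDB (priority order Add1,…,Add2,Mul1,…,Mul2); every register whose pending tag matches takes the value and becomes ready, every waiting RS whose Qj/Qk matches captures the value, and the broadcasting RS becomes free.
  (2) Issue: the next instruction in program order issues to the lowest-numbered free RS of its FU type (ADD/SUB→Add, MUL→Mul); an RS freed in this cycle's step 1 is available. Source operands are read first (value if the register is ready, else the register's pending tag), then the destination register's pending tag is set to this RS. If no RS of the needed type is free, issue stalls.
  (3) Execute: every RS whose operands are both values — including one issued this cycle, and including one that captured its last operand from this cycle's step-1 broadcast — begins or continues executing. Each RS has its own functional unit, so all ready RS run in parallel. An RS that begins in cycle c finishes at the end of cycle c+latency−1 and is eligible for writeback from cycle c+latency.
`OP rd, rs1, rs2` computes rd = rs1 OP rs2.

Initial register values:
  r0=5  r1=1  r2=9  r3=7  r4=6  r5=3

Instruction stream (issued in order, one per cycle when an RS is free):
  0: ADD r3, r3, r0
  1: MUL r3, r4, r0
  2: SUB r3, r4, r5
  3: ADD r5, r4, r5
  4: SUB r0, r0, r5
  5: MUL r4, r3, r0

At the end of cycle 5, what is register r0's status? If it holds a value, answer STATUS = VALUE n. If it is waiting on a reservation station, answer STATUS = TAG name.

STATUS = TAG Add1

c1: issue ADD r3<-Add1 | r0:5,r1:1,r2:9,r3:Add1,r4:6,r5:3
c2: issue MUL r3<-Mul1 | r0:5,r1:1,r2:9,r3:Mul1,r4:6,r5:3
c3: CDB Add1=12; issue SUB r3<-Add1 | r0:5,r1:1,r2:9,r3:Add1,r4:6,r5:3
c4: issue ADD r5<-Add2 | r0:5,r1:1,r2:9,r3:Add1,r4:6,r5:Add2
c5: CDB Add1=3; issue SUB r0<-Add1 | r0:Add1,r1:1,r2:9,r3:3,r4:6,r5:Add2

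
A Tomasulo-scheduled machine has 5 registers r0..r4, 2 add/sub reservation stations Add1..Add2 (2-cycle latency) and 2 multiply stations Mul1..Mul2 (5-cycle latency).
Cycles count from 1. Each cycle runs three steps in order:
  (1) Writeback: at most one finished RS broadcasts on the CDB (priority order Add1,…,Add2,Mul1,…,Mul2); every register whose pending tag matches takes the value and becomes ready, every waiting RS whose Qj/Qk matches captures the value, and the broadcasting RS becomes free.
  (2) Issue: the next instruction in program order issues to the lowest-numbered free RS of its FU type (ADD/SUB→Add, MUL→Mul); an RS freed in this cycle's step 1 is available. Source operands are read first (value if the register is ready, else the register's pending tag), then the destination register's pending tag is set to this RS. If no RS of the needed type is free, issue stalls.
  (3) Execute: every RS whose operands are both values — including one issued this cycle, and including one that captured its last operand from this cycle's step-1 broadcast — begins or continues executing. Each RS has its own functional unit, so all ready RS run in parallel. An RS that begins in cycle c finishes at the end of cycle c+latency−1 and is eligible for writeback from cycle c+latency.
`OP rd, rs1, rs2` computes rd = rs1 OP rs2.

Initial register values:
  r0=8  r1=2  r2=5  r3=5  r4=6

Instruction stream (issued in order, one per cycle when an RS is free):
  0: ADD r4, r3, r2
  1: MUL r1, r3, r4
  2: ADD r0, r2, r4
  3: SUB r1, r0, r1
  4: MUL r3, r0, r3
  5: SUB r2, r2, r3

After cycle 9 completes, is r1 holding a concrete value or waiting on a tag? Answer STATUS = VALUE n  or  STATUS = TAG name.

  c1: issue ADD r4<-Add1  regs: r0:8,r1:2,r2:5,r3:5,r4:Add1
  c2: issue MUL r1<-Mul1  regs: r0:8,r1:Mul1,r2:5,r3:5,r4:Add1
  c3: CDB Add1=10; issue ADD r0<-Add1  regs: r0:Add1,r1:Mul1,r2:5,r3:5,r4:10
  c4: issue SUB r1<-Add2  regs: r0:Add1,r1:Add2,r2:5,r3:5,r4:10
  c5: CDB Add1=15; issue MUL r3<-Mul2  regs: r0:15,r1:Add2,r2:5,r3:Mul2,r4:10
  c6: issue SUB r2<-Add1  regs: r0:15,r1:Add2,r2:Add1,r3:Mul2,r4:10
  c7: -  regs: r0:15,r1:Add2,r2:Add1,r3:Mul2,r4:10
  c8: CDB Mul1=50  regs: r0:15,r1:Add2,r2:Add1,r3:Mul2,r4:10
  c9: -  regs: r0:15,r1:Add2,r2:Add1,r3:Mul2,r4:10

STATUS = TAG Add2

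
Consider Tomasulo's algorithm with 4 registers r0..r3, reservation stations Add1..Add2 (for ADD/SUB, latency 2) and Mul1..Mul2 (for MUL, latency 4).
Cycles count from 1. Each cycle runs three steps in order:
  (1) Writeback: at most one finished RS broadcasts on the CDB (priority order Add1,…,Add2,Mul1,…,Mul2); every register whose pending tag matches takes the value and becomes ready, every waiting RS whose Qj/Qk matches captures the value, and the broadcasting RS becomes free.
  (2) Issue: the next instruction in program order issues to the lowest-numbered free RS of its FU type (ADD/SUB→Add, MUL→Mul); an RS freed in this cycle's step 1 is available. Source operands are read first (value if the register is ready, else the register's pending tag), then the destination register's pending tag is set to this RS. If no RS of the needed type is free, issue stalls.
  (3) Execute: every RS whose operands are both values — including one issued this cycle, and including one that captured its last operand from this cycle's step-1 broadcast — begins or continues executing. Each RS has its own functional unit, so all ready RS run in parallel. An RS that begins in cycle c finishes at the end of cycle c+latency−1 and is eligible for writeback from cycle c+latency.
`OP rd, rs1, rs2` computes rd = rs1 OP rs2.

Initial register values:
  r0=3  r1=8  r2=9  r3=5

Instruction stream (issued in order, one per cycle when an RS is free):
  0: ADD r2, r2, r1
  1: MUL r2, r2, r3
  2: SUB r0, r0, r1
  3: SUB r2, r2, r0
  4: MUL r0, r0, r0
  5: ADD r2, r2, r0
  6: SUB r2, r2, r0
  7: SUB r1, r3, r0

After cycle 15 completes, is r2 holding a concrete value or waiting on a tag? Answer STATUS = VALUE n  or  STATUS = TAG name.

STATUS = VALUE 90

c1: issue ADD r2<-Add1 | r0:3,r1:8,r2:Add1,r3:5
c2: issue MUL r2<-Mul1 | r0:3,r1:8,r2:Mul1,r3:5
c3: CDB Add1=17; issue SUB r0<-Add1 | r0:Add1,r1:8,r2:Mul1,r3:5
c4: issue SUB r2<-Add2 | r0:Add1,r1:8,r2:Add2,r3:5
c5: CDB Add1=-5; issue MUL r0<-Mul2 | r0:Mul2,r1:8,r2:Add2,r3:5
c6: issue ADD r2<-Add1 | r0:Mul2,r1:8,r2:Add1,r3:5
c7: CDB Mul1=85; stall | r0:Mul2,r1:8,r2:Add1,r3:5
c8: stall | r0:Mul2,r1:8,r2:Add1,r3:5
c9: CDB Add2=90; issue SUB r2<-Add2 | r0:Mul2,r1:8,r2:Add2,r3:5
c10: CDB Mul2=25; stall | r0:25,r1:8,r2:Add2,r3:5
c11: stall | r0:25,r1:8,r2:Add2,r3:5
c12: CDB Add1=115; issue SUB r1<-Add1 | r0:25,r1:Add1,r2:Add2,r3:5
c13: - | r0:25,r1:Add1,r2:Add2,r3:5
c14: CDB Add1=-20 | r0:25,r1:-20,r2:Add2,r3:5
c15: CDB Add2=90 | r0:25,r1:-20,r2:90,r3:5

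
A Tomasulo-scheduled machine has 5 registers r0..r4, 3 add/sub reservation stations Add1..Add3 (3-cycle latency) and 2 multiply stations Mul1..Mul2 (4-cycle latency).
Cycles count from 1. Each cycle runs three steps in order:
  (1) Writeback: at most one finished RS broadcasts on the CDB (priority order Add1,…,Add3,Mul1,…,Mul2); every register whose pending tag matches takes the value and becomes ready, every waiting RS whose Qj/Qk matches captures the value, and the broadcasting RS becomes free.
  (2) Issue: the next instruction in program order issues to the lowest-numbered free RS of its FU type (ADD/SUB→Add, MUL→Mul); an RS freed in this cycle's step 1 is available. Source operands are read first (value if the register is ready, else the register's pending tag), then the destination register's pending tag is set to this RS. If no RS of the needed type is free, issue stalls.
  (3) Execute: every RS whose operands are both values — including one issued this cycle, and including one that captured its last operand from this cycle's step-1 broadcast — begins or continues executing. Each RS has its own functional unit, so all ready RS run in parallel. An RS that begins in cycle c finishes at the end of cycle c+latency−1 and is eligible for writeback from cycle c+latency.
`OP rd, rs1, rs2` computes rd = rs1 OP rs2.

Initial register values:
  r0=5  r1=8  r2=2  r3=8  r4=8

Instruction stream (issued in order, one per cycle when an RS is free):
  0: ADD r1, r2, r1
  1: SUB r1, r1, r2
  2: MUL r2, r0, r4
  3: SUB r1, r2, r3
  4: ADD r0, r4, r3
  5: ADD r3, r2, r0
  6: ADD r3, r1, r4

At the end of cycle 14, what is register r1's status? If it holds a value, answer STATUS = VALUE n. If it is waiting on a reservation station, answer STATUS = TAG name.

c1: issue ADD r1<-Add1 | r0:5,r1:Add1,r2:2,r3:8,r4:8
c2: issue SUB r1<-Add2 | r0:5,r1:Add2,r2:2,r3:8,r4:8
c3: issue MUL r2<-Mul1 | r0:5,r1:Add2,r2:Mul1,r3:8,r4:8
c4: CDB Add1=10; issue SUB r1<-Add1 | r0:5,r1:Add1,r2:Mul1,r3:8,r4:8
c5: issue ADD r0<-Add3 | r0:Add3,r1:Add1,r2:Mul1,r3:8,r4:8
c6: stall | r0:Add3,r1:Add1,r2:Mul1,r3:8,r4:8
c7: CDB Add2=8; issue ADD r3<-Add2 | r0:Add3,r1:Add1,r2:Mul1,r3:Add2,r4:8
c8: CDB Add3=16; issue ADD r3<-Add3 | r0:16,r1:Add1,r2:Mul1,r3:Add3,r4:8
c9: CDB Mul1=40 | r0:16,r1:Add1,r2:40,r3:Add3,r4:8
c10: - | r0:16,r1:Add1,r2:40,r3:Add3,r4:8
c11: - | r0:16,r1:Add1,r2:40,r3:Add3,r4:8
c12: CDB Add1=32 | r0:16,r1:32,r2:40,r3:Add3,r4:8
c13: CDB Add2=56 | r0:16,r1:32,r2:40,r3:Add3,r4:8
c14: - | r0:16,r1:32,r2:40,r3:Add3,r4:8

STATUS = VALUE 32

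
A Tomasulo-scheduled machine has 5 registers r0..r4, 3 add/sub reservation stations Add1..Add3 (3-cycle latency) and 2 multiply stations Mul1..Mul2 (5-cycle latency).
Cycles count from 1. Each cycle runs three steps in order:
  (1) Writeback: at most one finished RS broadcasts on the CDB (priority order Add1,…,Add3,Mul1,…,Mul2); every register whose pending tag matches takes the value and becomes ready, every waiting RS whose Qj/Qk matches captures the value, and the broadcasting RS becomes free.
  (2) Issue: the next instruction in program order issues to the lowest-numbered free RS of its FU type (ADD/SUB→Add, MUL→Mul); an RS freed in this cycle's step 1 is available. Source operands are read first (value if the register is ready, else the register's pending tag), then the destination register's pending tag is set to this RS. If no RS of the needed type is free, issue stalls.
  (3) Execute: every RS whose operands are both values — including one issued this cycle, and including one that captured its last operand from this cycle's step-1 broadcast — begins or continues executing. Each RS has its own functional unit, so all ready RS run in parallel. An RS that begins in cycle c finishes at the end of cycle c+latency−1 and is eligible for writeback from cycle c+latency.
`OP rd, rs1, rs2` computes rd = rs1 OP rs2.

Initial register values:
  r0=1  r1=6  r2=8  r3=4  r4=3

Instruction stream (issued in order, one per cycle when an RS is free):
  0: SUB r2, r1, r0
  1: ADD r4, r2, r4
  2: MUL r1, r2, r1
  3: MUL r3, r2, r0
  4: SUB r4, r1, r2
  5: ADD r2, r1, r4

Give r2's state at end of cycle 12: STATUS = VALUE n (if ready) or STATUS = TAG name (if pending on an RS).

cycle 1: issue SUB r2<-Add1 // r0:1,r1:6,r2:Add1,r3:4,r4:3
cycle 2: issue ADD r4<-Add2 // r0:1,r1:6,r2:Add1,r3:4,r4:Add2
cycle 3: issue MUL r1<-Mul1 // r0:1,r1:Mul1,r2:Add1,r3:4,r4:Add2
cycle 4: CDB Add1=5; issue MUL r3<-Mul2 // r0:1,r1:Mul1,r2:5,r3:Mul2,r4:Add2
cycle 5: issue SUB r4<-Add1 // r0:1,r1:Mul1,r2:5,r3:Mul2,r4:Add1
cycle 6: issue ADD r2<-Add3 // r0:1,r1:Mul1,r2:Add3,r3:Mul2,r4:Add1
cycle 7: CDB Add2=8 // r0:1,r1:Mul1,r2:Add3,r3:Mul2,r4:Add1
cycle 8: - // r0:1,r1:Mul1,r2:Add3,r3:Mul2,r4:Add1
cycle 9: CDB Mul1=30 // r0:1,r1:30,r2:Add3,r3:Mul2,r4:Add1
cycle 10: CDB Mul2=5 // r0:1,r1:30,r2:Add3,r3:5,r4:Add1
cycle 11: - // r0:1,r1:30,r2:Add3,r3:5,r4:Add1
cycle 12: CDB Add1=25 // r0:1,r1:30,r2:Add3,r3:5,r4:25

STATUS = TAG Add3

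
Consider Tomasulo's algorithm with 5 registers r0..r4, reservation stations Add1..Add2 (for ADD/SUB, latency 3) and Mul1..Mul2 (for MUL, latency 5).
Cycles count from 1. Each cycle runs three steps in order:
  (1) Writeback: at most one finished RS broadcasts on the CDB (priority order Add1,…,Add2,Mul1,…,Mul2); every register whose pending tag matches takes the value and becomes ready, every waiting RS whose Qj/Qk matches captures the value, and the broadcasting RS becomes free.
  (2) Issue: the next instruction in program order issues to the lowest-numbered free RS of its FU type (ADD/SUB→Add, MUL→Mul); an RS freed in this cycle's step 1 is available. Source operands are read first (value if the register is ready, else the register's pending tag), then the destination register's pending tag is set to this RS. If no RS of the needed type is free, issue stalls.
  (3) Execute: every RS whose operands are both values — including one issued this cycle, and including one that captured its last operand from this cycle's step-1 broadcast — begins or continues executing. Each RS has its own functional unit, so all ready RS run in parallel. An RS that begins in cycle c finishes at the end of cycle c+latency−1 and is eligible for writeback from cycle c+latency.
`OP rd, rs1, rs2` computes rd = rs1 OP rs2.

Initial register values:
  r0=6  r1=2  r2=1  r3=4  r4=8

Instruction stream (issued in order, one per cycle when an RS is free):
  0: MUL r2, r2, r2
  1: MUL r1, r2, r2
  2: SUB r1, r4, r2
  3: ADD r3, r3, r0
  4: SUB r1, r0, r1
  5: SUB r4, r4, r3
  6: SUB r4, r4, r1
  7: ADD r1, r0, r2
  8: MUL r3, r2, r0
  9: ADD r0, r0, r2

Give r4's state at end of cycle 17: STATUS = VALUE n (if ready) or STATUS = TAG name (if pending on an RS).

c1: issue MUL r2<-Mul1 | r0:6,r1:2,r2:Mul1,r3:4,r4:8
c2: issue MUL r1<-Mul2 | r0:6,r1:Mul2,r2:Mul1,r3:4,r4:8
c3: issue SUB r1<-Add1 | r0:6,r1:Add1,r2:Mul1,r3:4,r4:8
c4: issue ADD r3<-Add2 | r0:6,r1:Add1,r2:Mul1,r3:Add2,r4:8
c5: stall | r0:6,r1:Add1,r2:Mul1,r3:Add2,r4:8
c6: CDB Mul1=1; stall | r0:6,r1:Add1,r2:1,r3:Add2,r4:8
c7: CDB Add2=10; issue SUB r1<-Add2 | r0:6,r1:Add2,r2:1,r3:10,r4:8
c8: stall | r0:6,r1:Add2,r2:1,r3:10,r4:8
c9: CDB Add1=7; issue SUB r4<-Add1 | r0:6,r1:Add2,r2:1,r3:10,r4:Add1
c10: stall | r0:6,r1:Add2,r2:1,r3:10,r4:Add1
c11: CDB Mul2=1; stall | r0:6,r1:Add2,r2:1,r3:10,r4:Add1
c12: CDB Add1=-2; issue SUB r4<-Add1 | r0:6,r1:Add2,r2:1,r3:10,r4:Add1
c13: CDB Add2=-1; issue ADD r1<-Add2 | r0:6,r1:Add2,r2:1,r3:10,r4:Add1
c14: issue MUL r3<-Mul1 | r0:6,r1:Add2,r2:1,r3:Mul1,r4:Add1
c15: stall | r0:6,r1:Add2,r2:1,r3:Mul1,r4:Add1
c16: CDB Add1=-1; issue ADD r0<-Add1 | r0:Add1,r1:Add2,r2:1,r3:Mul1,r4:-1
c17: CDB Add2=7 | r0:Add1,r1:7,r2:1,r3:Mul1,r4:-1

STATUS = VALUE -1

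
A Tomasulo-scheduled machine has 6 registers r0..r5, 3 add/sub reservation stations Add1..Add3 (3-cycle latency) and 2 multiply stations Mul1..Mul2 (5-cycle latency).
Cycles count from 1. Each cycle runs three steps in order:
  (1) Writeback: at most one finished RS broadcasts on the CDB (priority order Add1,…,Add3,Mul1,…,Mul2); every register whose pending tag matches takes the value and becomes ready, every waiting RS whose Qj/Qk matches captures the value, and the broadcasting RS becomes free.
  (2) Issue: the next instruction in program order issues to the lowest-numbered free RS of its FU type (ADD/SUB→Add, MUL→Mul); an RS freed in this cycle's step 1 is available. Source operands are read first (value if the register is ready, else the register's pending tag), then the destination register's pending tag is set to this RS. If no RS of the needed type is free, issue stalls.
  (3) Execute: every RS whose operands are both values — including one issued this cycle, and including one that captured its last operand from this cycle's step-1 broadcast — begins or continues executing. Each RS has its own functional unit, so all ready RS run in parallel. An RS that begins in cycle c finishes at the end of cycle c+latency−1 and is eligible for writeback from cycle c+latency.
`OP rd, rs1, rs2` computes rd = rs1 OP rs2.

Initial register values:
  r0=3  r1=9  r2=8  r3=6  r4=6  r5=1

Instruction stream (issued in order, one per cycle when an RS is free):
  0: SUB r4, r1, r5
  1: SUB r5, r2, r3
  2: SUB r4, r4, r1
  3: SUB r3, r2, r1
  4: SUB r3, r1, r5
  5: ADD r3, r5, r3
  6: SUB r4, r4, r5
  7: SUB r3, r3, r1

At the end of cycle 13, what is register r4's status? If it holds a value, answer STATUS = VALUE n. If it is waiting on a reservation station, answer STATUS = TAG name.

cycle 1: issue SUB r4<-Add1 // r0:3,r1:9,r2:8,r3:6,r4:Add1,r5:1
cycle 2: issue SUB r5<-Add2 // r0:3,r1:9,r2:8,r3:6,r4:Add1,r5:Add2
cycle 3: issue SUB r4<-Add3 // r0:3,r1:9,r2:8,r3:6,r4:Add3,r5:Add2
cycle 4: CDB Add1=8; issue SUB r3<-Add1 // r0:3,r1:9,r2:8,r3:Add1,r4:Add3,r5:Add2
cycle 5: CDB Add2=2; issue SUB r3<-Add2 // r0:3,r1:9,r2:8,r3:Add2,r4:Add3,r5:2
cycle 6: stall // r0:3,r1:9,r2:8,r3:Add2,r4:Add3,r5:2
cycle 7: CDB Add1=-1; issue ADD r3<-Add1 // r0:3,r1:9,r2:8,r3:Add1,r4:Add3,r5:2
cycle 8: CDB Add2=7; issue SUB r4<-Add2 // r0:3,r1:9,r2:8,r3:Add1,r4:Add2,r5:2
cycle 9: CDB Add3=-1; issue SUB r3<-Add3 // r0:3,r1:9,r2:8,r3:Add3,r4:Add2,r5:2
cycle 10: - // r0:3,r1:9,r2:8,r3:Add3,r4:Add2,r5:2
cycle 11: CDB Add1=9 // r0:3,r1:9,r2:8,r3:Add3,r4:Add2,r5:2
cycle 12: CDB Add2=-3 // r0:3,r1:9,r2:8,r3:Add3,r4:-3,r5:2
cycle 13: - // r0:3,r1:9,r2:8,r3:Add3,r4:-3,r5:2

STATUS = VALUE -3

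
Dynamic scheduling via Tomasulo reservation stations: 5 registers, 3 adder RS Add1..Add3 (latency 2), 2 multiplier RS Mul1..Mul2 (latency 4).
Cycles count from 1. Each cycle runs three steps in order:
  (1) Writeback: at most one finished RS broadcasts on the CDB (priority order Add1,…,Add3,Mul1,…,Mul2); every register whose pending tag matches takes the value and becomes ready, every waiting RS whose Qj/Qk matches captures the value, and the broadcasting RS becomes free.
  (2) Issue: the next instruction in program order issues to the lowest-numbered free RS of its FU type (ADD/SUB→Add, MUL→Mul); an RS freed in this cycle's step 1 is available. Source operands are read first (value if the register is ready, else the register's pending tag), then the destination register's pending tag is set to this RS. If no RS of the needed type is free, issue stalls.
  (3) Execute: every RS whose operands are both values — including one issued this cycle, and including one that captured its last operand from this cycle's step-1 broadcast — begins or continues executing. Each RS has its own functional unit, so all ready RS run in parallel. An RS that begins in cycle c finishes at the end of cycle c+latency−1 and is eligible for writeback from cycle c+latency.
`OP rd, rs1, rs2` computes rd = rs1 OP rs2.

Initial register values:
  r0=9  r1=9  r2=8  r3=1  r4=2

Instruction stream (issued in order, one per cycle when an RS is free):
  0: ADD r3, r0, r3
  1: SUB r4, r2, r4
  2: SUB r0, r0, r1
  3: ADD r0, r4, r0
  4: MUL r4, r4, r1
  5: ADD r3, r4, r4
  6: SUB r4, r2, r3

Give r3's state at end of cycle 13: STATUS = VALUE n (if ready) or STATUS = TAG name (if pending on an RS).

STATUS = VALUE 108

  c1: issue ADD r3<-Add1  regs: r0:9,r1:9,r2:8,r3:Add1,r4:2
  c2: issue SUB r4<-Add2  regs: r0:9,r1:9,r2:8,r3:Add1,r4:Add2
  c3: CDB Add1=10; issue SUB r0<-Add1  regs: r0:Add1,r1:9,r2:8,r3:10,r4:Add2
  c4: CDB Add2=6; issue ADD r0<-Add2  regs: r0:Add2,r1:9,r2:8,r3:10,r4:6
  c5: CDB Add1=0; issue MUL r4<-Mul1  regs: r0:Add2,r1:9,r2:8,r3:10,r4:Mul1
  c6: issue ADD r3<-Add1  regs: r0:Add2,r1:9,r2:8,r3:Add1,r4:Mul1
  c7: CDB Add2=6; issue SUB r4<-Add2  regs: r0:6,r1:9,r2:8,r3:Add1,r4:Add2
  c8: -  regs: r0:6,r1:9,r2:8,r3:Add1,r4:Add2
  c9: CDB Mul1=54  regs: r0:6,r1:9,r2:8,r3:Add1,r4:Add2
  c10: -  regs: r0:6,r1:9,r2:8,r3:Add1,r4:Add2
  c11: CDB Add1=108  regs: r0:6,r1:9,r2:8,r3:108,r4:Add2
  c12: -  regs: r0:6,r1:9,r2:8,r3:108,r4:Add2
  c13: CDB Add2=-100  regs: r0:6,r1:9,r2:8,r3:108,r4:-100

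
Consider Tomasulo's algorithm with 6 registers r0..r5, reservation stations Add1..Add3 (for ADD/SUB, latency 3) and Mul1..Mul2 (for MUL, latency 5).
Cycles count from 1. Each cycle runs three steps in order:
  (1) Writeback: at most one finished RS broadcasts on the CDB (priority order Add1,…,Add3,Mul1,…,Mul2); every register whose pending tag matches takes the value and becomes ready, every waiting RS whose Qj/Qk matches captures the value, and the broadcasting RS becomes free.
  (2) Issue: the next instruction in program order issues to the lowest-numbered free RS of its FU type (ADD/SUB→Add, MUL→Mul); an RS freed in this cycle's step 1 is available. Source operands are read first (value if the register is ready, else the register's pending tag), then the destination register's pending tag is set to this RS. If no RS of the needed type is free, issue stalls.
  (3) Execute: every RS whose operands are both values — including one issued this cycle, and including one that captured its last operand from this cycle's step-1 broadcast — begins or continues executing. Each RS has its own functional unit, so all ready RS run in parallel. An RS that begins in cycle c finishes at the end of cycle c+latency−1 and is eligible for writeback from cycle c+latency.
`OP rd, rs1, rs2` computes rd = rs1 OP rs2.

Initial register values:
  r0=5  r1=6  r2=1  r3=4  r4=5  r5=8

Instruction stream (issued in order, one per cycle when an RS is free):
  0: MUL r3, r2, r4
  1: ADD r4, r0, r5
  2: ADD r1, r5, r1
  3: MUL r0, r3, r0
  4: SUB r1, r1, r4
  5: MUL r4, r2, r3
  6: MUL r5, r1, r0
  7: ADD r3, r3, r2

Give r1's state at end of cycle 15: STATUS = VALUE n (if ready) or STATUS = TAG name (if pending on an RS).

STATUS = VALUE 1

c1: issue MUL r3<-Mul1 | r0:5,r1:6,r2:1,r3:Mul1,r4:5,r5:8
c2: issue ADD r4<-Add1 | r0:5,r1:6,r2:1,r3:Mul1,r4:Add1,r5:8
c3: issue ADD r1<-Add2 | r0:5,r1:Add2,r2:1,r3:Mul1,r4:Add1,r5:8
c4: issue MUL r0<-Mul2 | r0:Mul2,r1:Add2,r2:1,r3:Mul1,r4:Add1,r5:8
c5: CDB Add1=13; issue SUB r1<-Add1 | r0:Mul2,r1:Add1,r2:1,r3:Mul1,r4:13,r5:8
c6: CDB Add2=14; stall | r0:Mul2,r1:Add1,r2:1,r3:Mul1,r4:13,r5:8
c7: CDB Mul1=5; issue MUL r4<-Mul1 | r0:Mul2,r1:Add1,r2:1,r3:5,r4:Mul1,r5:8
c8: stall | r0:Mul2,r1:Add1,r2:1,r3:5,r4:Mul1,r5:8
c9: CDB Add1=1; stall | r0:Mul2,r1:1,r2:1,r3:5,r4:Mul1,r5:8
c10: stall | r0:Mul2,r1:1,r2:1,r3:5,r4:Mul1,r5:8
c11: stall | r0:Mul2,r1:1,r2:1,r3:5,r4:Mul1,r5:8
c12: CDB Mul1=5; issue MUL r5<-Mul1 | r0:Mul2,r1:1,r2:1,r3:5,r4:5,r5:Mul1
c13: CDB Mul2=25; issue ADD r3<-Add1 | r0:25,r1:1,r2:1,r3:Add1,r4:5,r5:Mul1
c14: - | r0:25,r1:1,r2:1,r3:Add1,r4:5,r5:Mul1
c15: - | r0:25,r1:1,r2:1,r3:Add1,r4:5,r5:Mul1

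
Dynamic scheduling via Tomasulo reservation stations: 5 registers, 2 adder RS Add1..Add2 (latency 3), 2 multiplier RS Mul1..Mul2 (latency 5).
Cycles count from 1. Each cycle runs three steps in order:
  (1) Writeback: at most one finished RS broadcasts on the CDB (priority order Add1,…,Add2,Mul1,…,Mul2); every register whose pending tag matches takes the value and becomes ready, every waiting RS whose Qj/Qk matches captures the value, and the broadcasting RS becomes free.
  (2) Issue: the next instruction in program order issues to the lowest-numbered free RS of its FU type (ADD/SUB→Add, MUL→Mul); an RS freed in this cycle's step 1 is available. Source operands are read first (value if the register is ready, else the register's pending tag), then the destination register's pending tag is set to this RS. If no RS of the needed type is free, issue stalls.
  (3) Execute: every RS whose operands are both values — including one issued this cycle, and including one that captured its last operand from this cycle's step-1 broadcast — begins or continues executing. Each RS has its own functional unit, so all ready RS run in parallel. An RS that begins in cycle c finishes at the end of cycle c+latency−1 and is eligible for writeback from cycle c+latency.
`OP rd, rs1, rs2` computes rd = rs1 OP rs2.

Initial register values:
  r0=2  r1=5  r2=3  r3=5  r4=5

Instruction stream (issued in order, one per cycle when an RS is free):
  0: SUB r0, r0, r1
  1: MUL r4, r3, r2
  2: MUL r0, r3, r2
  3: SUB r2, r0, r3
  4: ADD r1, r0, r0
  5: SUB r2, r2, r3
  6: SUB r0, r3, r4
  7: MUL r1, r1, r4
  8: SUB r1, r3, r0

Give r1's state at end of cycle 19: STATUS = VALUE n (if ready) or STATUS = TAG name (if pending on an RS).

cycle 1: issue SUB r0<-Add1 // r0:Add1,r1:5,r2:3,r3:5,r4:5
cycle 2: issue MUL r4<-Mul1 // r0:Add1,r1:5,r2:3,r3:5,r4:Mul1
cycle 3: issue MUL r0<-Mul2 // r0:Mul2,r1:5,r2:3,r3:5,r4:Mul1
cycle 4: CDB Add1=-3; issue SUB r2<-Add1 // r0:Mul2,r1:5,r2:Add1,r3:5,r4:Mul1
cycle 5: issue ADD r1<-Add2 // r0:Mul2,r1:Add2,r2:Add1,r3:5,r4:Mul1
cycle 6: stall // r0:Mul2,r1:Add2,r2:Add1,r3:5,r4:Mul1
cycle 7: CDB Mul1=15; stall // r0:Mul2,r1:Add2,r2:Add1,r3:5,r4:15
cycle 8: CDB Mul2=15; stall // r0:15,r1:Add2,r2:Add1,r3:5,r4:15
cycle 9: stall // r0:15,r1:Add2,r2:Add1,r3:5,r4:15
cycle 10: stall // r0:15,r1:Add2,r2:Add1,r3:5,r4:15
cycle 11: CDB Add1=10; issue SUB r2<-Add1 // r0:15,r1:Add2,r2:Add1,r3:5,r4:15
cycle 12: CDB Add2=30; issue SUB r0<-Add2 // r0:Add2,r1:30,r2:Add1,r3:5,r4:15
cycle 13: issue MUL r1<-Mul1 // r0:Add2,r1:Mul1,r2:Add1,r3:5,r4:15
cycle 14: CDB Add1=5; issue SUB r1<-Add1 // r0:Add2,r1:Add1,r2:5,r3:5,r4:15
cycle 15: CDB Add2=-10 // r0:-10,r1:Add1,r2:5,r3:5,r4:15
cycle 16: - // r0:-10,r1:Add1,r2:5,r3:5,r4:15
cycle 17: - // r0:-10,r1:Add1,r2:5,r3:5,r4:15
cycle 18: CDB Add1=15 // r0:-10,r1:15,r2:5,r3:5,r4:15
cycle 19: CDB Mul1=450 // r0:-10,r1:15,r2:5,r3:5,r4:15

STATUS = VALUE 15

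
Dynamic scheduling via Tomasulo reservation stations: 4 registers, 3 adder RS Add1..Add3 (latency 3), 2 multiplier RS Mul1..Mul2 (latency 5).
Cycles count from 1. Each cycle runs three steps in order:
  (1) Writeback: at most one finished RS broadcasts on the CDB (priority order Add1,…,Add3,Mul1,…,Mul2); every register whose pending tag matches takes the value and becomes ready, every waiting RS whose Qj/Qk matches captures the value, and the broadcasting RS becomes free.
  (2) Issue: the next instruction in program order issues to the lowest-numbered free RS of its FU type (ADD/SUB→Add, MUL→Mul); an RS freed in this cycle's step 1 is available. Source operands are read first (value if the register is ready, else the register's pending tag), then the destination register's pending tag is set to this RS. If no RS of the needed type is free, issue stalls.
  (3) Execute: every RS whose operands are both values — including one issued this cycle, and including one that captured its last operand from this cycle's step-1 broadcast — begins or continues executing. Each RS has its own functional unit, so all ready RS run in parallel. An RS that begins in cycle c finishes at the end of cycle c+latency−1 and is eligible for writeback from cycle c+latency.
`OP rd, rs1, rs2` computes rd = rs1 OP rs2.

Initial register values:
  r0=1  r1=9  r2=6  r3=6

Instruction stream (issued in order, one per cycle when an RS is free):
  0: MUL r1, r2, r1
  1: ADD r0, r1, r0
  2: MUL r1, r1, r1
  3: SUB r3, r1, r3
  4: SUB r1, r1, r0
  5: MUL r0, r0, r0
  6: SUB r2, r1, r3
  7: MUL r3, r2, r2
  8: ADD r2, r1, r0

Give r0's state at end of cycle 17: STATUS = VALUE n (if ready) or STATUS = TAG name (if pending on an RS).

c1: issue MUL r1<-Mul1 | r0:1,r1:Mul1,r2:6,r3:6
c2: issue ADD r0<-Add1 | r0:Add1,r1:Mul1,r2:6,r3:6
c3: issue MUL r1<-Mul2 | r0:Add1,r1:Mul2,r2:6,r3:6
c4: issue SUB r3<-Add2 | r0:Add1,r1:Mul2,r2:6,r3:Add2
c5: issue SUB r1<-Add3 | r0:Add1,r1:Add3,r2:6,r3:Add2
c6: CDB Mul1=54; issue MUL r0<-Mul1 | r0:Mul1,r1:Add3,r2:6,r3:Add2
c7: stall | r0:Mul1,r1:Add3,r2:6,r3:Add2
c8: stall | r0:Mul1,r1:Add3,r2:6,r3:Add2
c9: CDB Add1=55; issue SUB r2<-Add1 | r0:Mul1,r1:Add3,r2:Add1,r3:Add2
c10: stall | r0:Mul1,r1:Add3,r2:Add1,r3:Add2
c11: CDB Mul2=2916; issue MUL r3<-Mul2 | r0:Mul1,r1:Add3,r2:Add1,r3:Mul2
c12: stall | r0:Mul1,r1:Add3,r2:Add1,r3:Mul2
c13: stall | r0:Mul1,r1:Add3,r2:Add1,r3:Mul2
c14: CDB Add2=2910; issue ADD r2<-Add2 | r0:Mul1,r1:Add3,r2:Add2,r3:Mul2
c15: CDB Add3=2861 | r0:Mul1,r1:2861,r2:Add2,r3:Mul2
c16: CDB Mul1=3025 | r0:3025,r1:2861,r2:Add2,r3:Mul2
c17: - | r0:3025,r1:2861,r2:Add2,r3:Mul2

STATUS = VALUE 3025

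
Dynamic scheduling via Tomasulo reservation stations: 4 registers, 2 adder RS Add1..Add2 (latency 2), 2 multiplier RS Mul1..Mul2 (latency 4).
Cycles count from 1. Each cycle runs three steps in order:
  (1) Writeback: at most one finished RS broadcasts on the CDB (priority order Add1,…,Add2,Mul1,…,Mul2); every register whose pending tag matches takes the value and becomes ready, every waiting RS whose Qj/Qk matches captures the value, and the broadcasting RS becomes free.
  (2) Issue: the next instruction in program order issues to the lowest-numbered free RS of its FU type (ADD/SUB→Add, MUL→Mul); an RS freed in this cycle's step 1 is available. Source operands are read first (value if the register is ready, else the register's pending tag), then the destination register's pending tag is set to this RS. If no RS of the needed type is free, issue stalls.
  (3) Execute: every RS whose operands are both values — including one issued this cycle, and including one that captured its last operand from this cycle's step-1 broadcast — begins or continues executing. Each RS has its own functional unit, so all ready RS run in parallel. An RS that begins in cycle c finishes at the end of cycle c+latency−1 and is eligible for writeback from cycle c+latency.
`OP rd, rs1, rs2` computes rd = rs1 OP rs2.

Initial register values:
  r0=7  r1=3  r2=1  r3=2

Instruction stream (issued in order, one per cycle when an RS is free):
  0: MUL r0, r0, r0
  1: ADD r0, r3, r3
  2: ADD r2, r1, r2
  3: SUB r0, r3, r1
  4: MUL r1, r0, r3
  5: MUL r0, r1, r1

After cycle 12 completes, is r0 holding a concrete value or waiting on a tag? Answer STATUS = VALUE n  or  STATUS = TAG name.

  c1: issue MUL r0<-Mul1  regs: r0:Mul1,r1:3,r2:1,r3:2
  c2: issue ADD r0<-Add1  regs: r0:Add1,r1:3,r2:1,r3:2
  c3: issue ADD r2<-Add2  regs: r0:Add1,r1:3,r2:Add2,r3:2
  c4: CDB Add1=4; issue SUB r0<-Add1  regs: r0:Add1,r1:3,r2:Add2,r3:2
  c5: CDB Add2=4; issue MUL r1<-Mul2  regs: r0:Add1,r1:Mul2,r2:4,r3:2
  c6: CDB Add1=-1; stall  regs: r0:-1,r1:Mul2,r2:4,r3:2
  c7: CDB Mul1=49; issue MUL r0<-Mul1  regs: r0:Mul1,r1:Mul2,r2:4,r3:2
  c8: -  regs: r0:Mul1,r1:Mul2,r2:4,r3:2
  c9: -  regs: r0:Mul1,r1:Mul2,r2:4,r3:2
  c10: CDB Mul2=-2  regs: r0:Mul1,r1:-2,r2:4,r3:2
  c11: -  regs: r0:Mul1,r1:-2,r2:4,r3:2
  c12: -  regs: r0:Mul1,r1:-2,r2:4,r3:2

STATUS = TAG Mul1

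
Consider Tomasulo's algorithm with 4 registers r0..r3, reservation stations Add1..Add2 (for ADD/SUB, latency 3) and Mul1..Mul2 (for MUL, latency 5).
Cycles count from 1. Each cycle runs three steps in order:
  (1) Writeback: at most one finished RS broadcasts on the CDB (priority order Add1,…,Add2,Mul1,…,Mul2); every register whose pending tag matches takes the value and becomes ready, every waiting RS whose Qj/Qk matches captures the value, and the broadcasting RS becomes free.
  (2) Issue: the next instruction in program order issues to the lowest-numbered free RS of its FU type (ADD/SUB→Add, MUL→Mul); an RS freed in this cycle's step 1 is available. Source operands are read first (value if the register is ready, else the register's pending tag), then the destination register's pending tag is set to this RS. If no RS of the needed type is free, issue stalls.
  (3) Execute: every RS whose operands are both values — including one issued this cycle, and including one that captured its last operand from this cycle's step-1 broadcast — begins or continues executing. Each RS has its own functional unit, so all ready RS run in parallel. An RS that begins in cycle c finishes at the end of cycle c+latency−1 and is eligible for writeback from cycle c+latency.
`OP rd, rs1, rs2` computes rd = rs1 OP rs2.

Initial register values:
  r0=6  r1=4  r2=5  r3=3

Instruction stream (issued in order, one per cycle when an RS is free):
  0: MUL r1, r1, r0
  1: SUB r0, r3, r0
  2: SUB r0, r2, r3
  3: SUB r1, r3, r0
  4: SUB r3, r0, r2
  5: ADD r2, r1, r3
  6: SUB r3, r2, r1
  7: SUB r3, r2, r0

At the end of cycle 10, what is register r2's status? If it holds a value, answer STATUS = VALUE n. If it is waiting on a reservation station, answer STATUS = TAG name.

c1: issue MUL r1<-Mul1 | r0:6,r1:Mul1,r2:5,r3:3
c2: issue SUB r0<-Add1 | r0:Add1,r1:Mul1,r2:5,r3:3
c3: issue SUB r0<-Add2 | r0:Add2,r1:Mul1,r2:5,r3:3
c4: stall | r0:Add2,r1:Mul1,r2:5,r3:3
c5: CDB Add1=-3; issue SUB r1<-Add1 | r0:Add2,r1:Add1,r2:5,r3:3
c6: CDB Add2=2; issue SUB r3<-Add2 | r0:2,r1:Add1,r2:5,r3:Add2
c7: CDB Mul1=24; stall | r0:2,r1:Add1,r2:5,r3:Add2
c8: stall | r0:2,r1:Add1,r2:5,r3:Add2
c9: CDB Add1=1; issue ADD r2<-Add1 | r0:2,r1:1,r2:Add1,r3:Add2
c10: CDB Add2=-3; issue SUB r3<-Add2 | r0:2,r1:1,r2:Add1,r3:Add2

STATUS = TAG Add1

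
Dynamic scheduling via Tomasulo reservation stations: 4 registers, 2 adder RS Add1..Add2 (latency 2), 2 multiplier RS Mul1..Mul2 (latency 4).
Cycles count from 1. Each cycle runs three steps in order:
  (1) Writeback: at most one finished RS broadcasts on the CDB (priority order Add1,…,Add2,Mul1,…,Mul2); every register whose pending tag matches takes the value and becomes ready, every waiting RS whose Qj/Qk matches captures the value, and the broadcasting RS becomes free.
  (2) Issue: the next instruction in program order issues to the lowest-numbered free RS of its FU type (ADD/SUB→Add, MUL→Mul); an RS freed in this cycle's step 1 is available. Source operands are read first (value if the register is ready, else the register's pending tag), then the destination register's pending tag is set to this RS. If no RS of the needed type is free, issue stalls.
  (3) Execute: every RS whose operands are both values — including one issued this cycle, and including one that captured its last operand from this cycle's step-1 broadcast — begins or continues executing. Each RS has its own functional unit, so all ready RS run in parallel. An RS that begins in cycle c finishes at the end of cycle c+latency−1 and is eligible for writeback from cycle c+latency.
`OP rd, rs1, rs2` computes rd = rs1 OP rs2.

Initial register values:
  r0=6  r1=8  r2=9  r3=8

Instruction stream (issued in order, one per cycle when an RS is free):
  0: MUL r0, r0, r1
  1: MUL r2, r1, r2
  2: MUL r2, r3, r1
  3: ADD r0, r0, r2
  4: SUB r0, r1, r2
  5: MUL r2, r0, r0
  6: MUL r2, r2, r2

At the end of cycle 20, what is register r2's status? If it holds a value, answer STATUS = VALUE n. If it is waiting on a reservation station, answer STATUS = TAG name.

cycle 1: issue MUL r0<-Mul1 // r0:Mul1,r1:8,r2:9,r3:8
cycle 2: issue MUL r2<-Mul2 // r0:Mul1,r1:8,r2:Mul2,r3:8
cycle 3: stall // r0:Mul1,r1:8,r2:Mul2,r3:8
cycle 4: stall // r0:Mul1,r1:8,r2:Mul2,r3:8
cycle 5: CDB Mul1=48; issue MUL r2<-Mul1 // r0:48,r1:8,r2:Mul1,r3:8
cycle 6: CDB Mul2=72; issue ADD r0<-Add1 // r0:Add1,r1:8,r2:Mul1,r3:8
cycle 7: issue SUB r0<-Add2 // r0:Add2,r1:8,r2:Mul1,r3:8
cycle 8: issue MUL r2<-Mul2 // r0:Add2,r1:8,r2:Mul2,r3:8
cycle 9: CDB Mul1=64; issue MUL r2<-Mul1 // r0:Add2,r1:8,r2:Mul1,r3:8
cycle 10: - // r0:Add2,r1:8,r2:Mul1,r3:8
cycle 11: CDB Add1=112 // r0:Add2,r1:8,r2:Mul1,r3:8
cycle 12: CDB Add2=-56 // r0:-56,r1:8,r2:Mul1,r3:8
cycle 13: - // r0:-56,r1:8,r2:Mul1,r3:8
cycle 14: - // r0:-56,r1:8,r2:Mul1,r3:8
cycle 15: - // r0:-56,r1:8,r2:Mul1,r3:8
cycle 16: CDB Mul2=3136 // r0:-56,r1:8,r2:Mul1,r3:8
cycle 17: - // r0:-56,r1:8,r2:Mul1,r3:8
cycle 18: - // r0:-56,r1:8,r2:Mul1,r3:8
cycle 19: - // r0:-56,r1:8,r2:Mul1,r3:8
cycle 20: CDB Mul1=9834496 // r0:-56,r1:8,r2:9834496,r3:8

STATUS = VALUE 9834496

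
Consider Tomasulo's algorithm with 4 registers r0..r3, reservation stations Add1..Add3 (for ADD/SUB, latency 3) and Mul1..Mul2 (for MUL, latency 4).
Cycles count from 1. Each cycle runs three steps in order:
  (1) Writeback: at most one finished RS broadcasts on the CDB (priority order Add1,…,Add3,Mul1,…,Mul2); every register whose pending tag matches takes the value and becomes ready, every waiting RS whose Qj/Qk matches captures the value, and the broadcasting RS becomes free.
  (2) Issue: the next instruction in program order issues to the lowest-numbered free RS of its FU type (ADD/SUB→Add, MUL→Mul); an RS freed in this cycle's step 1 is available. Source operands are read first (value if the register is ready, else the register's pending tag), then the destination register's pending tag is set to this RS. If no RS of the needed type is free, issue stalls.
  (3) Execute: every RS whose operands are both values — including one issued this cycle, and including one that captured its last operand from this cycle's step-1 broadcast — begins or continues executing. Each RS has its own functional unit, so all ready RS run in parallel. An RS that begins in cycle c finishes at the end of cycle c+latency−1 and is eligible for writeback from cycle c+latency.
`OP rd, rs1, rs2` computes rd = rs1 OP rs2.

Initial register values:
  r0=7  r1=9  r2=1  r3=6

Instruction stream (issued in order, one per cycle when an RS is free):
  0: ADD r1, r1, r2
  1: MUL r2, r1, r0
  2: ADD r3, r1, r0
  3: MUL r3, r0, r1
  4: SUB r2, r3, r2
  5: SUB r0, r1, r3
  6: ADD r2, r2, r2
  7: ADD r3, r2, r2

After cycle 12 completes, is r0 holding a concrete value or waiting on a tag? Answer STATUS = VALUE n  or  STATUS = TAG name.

cycle 1: issue ADD r1<-Add1 // r0:7,r1:Add1,r2:1,r3:6
cycle 2: issue MUL r2<-Mul1 // r0:7,r1:Add1,r2:Mul1,r3:6
cycle 3: issue ADD r3<-Add2 // r0:7,r1:Add1,r2:Mul1,r3:Add2
cycle 4: CDB Add1=10; issue MUL r3<-Mul2 // r0:7,r1:10,r2:Mul1,r3:Mul2
cycle 5: issue SUB r2<-Add1 // r0:7,r1:10,r2:Add1,r3:Mul2
cycle 6: issue SUB r0<-Add3 // r0:Add3,r1:10,r2:Add1,r3:Mul2
cycle 7: CDB Add2=17; issue ADD r2<-Add2 // r0:Add3,r1:10,r2:Add2,r3:Mul2
cycle 8: CDB Mul1=70; stall // r0:Add3,r1:10,r2:Add2,r3:Mul2
cycle 9: CDB Mul2=70; stall // r0:Add3,r1:10,r2:Add2,r3:70
cycle 10: stall // r0:Add3,r1:10,r2:Add2,r3:70
cycle 11: stall // r0:Add3,r1:10,r2:Add2,r3:70
cycle 12: CDB Add1=0; issue ADD r3<-Add1 // r0:Add3,r1:10,r2:Add2,r3:Add1

STATUS = TAG Add3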